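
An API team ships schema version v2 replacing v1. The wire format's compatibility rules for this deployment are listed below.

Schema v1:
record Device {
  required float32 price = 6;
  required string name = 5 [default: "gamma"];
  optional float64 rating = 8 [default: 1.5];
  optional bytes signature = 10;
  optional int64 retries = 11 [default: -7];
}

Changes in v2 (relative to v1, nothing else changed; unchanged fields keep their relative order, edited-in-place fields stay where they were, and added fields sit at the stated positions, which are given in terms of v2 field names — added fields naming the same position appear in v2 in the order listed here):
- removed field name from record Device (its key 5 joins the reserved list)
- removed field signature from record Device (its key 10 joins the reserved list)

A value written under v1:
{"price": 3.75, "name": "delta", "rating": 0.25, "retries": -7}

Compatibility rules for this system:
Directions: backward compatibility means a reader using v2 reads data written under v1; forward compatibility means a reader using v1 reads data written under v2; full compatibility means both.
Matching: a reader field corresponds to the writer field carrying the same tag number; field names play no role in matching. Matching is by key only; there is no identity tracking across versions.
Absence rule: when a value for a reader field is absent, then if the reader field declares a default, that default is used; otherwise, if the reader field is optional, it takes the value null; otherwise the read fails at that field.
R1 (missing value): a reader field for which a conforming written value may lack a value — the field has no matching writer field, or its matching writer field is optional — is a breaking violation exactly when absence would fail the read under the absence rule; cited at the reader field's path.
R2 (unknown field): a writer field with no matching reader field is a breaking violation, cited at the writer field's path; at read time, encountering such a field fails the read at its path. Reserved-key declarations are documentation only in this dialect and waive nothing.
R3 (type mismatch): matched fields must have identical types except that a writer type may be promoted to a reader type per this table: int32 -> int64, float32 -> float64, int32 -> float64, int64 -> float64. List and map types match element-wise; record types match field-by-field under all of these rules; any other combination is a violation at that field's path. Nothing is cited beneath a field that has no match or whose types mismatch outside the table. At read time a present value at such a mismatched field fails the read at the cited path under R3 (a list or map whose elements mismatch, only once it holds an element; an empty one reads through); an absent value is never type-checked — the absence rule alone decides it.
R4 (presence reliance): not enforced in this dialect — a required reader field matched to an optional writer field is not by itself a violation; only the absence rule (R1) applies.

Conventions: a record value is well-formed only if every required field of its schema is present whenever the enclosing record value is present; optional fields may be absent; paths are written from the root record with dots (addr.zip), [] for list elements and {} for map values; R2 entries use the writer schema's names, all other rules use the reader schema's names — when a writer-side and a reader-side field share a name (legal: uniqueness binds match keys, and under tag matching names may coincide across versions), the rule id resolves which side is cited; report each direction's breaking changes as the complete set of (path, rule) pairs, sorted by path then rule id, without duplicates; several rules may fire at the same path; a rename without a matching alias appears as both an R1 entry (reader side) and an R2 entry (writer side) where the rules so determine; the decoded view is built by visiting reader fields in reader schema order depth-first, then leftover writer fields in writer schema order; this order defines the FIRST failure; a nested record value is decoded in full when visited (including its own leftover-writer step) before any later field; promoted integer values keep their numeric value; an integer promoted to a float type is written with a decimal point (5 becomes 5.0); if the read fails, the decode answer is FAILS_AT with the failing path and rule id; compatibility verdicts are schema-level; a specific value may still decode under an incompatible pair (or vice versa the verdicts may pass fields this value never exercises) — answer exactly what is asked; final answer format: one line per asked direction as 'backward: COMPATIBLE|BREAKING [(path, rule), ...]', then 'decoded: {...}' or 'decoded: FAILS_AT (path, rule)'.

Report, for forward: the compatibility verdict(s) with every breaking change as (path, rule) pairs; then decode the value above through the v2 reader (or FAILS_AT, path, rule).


in Device below, arrows point writer -> reader
forward for Device (reader v1, writer v2):
  price: paired with writer price (float32 -> float32; writer required)
  name: no writer-side match
  rating: paired with writer rating (float64 -> float64; writer optional)
  signature: no writer-side match
  retries: paired with writer retries (int64 -> int64; writer optional)
  => forward verdict for Device: COMPATIBLE, no violations
migrating the Device value to v2:
  price := 3.75
  rating := 0.25
  retries := -7
  read fails at name under R2 (unknown field)
  => FAILS_AT (name, R2)
diffs on Device not affecting the asked answer:
  removed field signature from record Device (its key 10 joins the reserved list) -> affects backward compatibility only, which is not asked

forward: COMPATIBLE []; decoded: FAILS_AT (name, R2)


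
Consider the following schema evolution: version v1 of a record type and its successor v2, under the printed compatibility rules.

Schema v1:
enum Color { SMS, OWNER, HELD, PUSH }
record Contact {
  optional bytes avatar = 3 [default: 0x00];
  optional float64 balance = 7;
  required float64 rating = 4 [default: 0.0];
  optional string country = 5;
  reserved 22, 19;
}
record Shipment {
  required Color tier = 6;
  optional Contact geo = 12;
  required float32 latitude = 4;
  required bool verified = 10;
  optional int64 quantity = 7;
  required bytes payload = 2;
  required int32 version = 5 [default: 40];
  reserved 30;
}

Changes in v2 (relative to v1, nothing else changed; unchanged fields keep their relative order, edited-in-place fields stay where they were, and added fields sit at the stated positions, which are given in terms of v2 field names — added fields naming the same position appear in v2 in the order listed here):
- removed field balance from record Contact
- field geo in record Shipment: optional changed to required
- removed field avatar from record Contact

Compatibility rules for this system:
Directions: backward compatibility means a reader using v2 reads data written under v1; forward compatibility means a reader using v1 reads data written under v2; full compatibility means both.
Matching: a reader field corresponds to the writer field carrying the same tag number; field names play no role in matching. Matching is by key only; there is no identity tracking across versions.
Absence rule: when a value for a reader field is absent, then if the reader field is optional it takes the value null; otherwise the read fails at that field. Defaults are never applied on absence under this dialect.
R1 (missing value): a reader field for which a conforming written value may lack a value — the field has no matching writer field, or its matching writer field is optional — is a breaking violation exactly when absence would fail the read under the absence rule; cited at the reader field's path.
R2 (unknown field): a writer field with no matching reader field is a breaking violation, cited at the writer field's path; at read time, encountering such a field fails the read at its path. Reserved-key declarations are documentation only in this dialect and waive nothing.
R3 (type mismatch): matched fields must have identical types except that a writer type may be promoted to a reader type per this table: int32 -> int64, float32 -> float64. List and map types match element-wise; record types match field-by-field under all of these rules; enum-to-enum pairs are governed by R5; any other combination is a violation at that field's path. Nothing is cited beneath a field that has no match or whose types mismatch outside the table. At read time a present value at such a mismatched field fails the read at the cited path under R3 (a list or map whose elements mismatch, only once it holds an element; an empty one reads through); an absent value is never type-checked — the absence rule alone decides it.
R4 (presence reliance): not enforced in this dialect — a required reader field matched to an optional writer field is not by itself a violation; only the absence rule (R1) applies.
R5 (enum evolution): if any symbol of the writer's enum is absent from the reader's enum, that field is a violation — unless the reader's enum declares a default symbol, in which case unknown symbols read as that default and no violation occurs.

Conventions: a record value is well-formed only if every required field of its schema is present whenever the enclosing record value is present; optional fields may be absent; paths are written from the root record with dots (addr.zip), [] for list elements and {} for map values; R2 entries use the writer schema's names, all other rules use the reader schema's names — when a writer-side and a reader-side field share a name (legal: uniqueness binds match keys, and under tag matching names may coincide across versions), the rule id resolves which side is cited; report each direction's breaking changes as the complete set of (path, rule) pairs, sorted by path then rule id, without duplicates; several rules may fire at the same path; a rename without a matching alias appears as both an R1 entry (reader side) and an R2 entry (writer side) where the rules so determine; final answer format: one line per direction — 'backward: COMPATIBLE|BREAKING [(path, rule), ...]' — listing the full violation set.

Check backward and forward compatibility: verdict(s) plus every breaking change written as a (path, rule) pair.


each type pair in Shipment: writer, then reader
backward pass over Shipment, reader schema v2, writer schema v1:
  tier <- tier (Color -> Color, writer required)
  geo <- geo (Contact -> Contact, writer optional)
  latitude <- latitude (float32 -> float32, writer required)
  verified <- verified (bool -> bool, writer required)
  quantity <- quantity (int64 -> int64, writer optional)
  payload <- payload (bytes -> bytes, writer required)
  version <- version (int32 -> int32, writer required)
  geo.rating <- geo.rating (float64 -> float64, writer required)
  geo.country <- geo.country (string -> string, writer optional)
  writer field geo.avatar has no reader counterpart
  writer field geo.balance has no reader counterpart
  R1 fires at geo
  R2 fires at geo.avatar
  R2 fires at geo.balance
  => backward verdict for Shipment: BREAKING, 3 violation(s)
forward pass over Shipment, reader schema v1, writer schema v2:
  tier <- tier (Color -> Color, writer required)
  geo <- geo (Contact -> Contact, writer required)
  latitude <- latitude (float32 -> float32, writer required)
  verified <- verified (bool -> bool, writer required)
  quantity <- quantity (int64 -> int64, writer optional)
  payload <- payload (bytes -> bytes, writer required)
  version <- version (int32 -> int32, writer required)
  geo.avatar has no writer counterpart
  geo.balance has no writer counterpart
  geo.rating <- geo.rating (float64 -> float64, writer required)
  geo.country <- geo.country (string -> string, writer optional)
  nothing fires on Shipment: forward is COMPATIBLE

backward: BREAKING [(geo, R1), (geo.avatar, R2), (geo.balance, R2)]; forward: COMPATIBLE []


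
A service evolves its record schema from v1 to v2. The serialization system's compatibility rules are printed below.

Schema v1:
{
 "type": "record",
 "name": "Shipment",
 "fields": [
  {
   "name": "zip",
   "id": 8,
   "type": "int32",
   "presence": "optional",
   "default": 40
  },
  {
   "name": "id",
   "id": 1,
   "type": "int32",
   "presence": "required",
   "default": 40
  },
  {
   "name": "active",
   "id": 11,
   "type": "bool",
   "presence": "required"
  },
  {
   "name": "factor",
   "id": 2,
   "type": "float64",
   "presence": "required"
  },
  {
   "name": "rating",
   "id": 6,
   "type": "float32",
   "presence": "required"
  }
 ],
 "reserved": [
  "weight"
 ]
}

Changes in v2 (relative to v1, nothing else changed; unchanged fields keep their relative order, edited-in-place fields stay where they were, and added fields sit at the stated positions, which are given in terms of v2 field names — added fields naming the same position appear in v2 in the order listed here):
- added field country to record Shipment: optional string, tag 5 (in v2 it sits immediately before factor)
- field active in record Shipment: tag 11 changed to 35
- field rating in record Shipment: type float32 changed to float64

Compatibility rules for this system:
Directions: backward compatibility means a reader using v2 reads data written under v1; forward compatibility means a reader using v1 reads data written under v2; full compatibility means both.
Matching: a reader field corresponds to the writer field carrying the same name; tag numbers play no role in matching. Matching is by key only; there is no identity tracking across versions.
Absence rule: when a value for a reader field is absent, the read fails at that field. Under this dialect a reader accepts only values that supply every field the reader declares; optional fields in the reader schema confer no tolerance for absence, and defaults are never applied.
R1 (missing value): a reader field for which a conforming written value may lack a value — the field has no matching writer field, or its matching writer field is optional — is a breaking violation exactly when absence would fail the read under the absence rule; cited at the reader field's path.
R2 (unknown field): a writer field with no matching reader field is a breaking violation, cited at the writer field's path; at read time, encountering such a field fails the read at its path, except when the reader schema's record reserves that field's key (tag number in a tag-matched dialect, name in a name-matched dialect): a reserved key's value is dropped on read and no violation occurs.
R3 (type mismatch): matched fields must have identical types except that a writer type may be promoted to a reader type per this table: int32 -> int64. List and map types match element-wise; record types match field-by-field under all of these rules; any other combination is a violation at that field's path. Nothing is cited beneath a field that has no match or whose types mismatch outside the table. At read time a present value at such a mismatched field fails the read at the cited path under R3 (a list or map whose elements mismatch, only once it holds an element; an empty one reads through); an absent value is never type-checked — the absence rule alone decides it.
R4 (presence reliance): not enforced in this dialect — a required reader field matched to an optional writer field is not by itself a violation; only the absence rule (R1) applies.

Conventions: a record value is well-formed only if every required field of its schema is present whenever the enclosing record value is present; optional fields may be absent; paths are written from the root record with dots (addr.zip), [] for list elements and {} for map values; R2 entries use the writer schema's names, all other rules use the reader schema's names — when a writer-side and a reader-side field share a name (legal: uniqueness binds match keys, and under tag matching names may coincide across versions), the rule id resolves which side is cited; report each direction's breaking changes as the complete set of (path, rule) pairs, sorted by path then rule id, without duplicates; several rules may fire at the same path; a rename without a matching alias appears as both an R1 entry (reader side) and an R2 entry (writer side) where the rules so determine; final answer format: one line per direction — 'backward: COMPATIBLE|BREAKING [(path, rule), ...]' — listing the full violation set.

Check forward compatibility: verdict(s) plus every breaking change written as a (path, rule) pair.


forward: BREAKING [(country, R2), (rating, R3), (zip, R1)]

the writer's type comes first in each Shipment pair
checking forward for Shipment: reader v1 against writer v2:
  zip: paired with writer zip (int32 -> int32; writer optional)
  id: paired with writer id (int32 -> int32; writer required)
  active: paired with writer active (bool -> bool; writer required)
  factor: paired with writer factor (float64 -> float64; writer required)
  rating: paired with writer rating (float64 -> float32; writer required)
  leftover writer field: country
  violation R2 at country
  violation R3 at rating
  violation R1 at zip
  => forward: BREAKING (3)
the other Shipment changes do not affect what is asked:
  field active in record Shipment: tag 11 changed to 35 -> no rule fires on it in Shipment's dialect; the asked verdict holds


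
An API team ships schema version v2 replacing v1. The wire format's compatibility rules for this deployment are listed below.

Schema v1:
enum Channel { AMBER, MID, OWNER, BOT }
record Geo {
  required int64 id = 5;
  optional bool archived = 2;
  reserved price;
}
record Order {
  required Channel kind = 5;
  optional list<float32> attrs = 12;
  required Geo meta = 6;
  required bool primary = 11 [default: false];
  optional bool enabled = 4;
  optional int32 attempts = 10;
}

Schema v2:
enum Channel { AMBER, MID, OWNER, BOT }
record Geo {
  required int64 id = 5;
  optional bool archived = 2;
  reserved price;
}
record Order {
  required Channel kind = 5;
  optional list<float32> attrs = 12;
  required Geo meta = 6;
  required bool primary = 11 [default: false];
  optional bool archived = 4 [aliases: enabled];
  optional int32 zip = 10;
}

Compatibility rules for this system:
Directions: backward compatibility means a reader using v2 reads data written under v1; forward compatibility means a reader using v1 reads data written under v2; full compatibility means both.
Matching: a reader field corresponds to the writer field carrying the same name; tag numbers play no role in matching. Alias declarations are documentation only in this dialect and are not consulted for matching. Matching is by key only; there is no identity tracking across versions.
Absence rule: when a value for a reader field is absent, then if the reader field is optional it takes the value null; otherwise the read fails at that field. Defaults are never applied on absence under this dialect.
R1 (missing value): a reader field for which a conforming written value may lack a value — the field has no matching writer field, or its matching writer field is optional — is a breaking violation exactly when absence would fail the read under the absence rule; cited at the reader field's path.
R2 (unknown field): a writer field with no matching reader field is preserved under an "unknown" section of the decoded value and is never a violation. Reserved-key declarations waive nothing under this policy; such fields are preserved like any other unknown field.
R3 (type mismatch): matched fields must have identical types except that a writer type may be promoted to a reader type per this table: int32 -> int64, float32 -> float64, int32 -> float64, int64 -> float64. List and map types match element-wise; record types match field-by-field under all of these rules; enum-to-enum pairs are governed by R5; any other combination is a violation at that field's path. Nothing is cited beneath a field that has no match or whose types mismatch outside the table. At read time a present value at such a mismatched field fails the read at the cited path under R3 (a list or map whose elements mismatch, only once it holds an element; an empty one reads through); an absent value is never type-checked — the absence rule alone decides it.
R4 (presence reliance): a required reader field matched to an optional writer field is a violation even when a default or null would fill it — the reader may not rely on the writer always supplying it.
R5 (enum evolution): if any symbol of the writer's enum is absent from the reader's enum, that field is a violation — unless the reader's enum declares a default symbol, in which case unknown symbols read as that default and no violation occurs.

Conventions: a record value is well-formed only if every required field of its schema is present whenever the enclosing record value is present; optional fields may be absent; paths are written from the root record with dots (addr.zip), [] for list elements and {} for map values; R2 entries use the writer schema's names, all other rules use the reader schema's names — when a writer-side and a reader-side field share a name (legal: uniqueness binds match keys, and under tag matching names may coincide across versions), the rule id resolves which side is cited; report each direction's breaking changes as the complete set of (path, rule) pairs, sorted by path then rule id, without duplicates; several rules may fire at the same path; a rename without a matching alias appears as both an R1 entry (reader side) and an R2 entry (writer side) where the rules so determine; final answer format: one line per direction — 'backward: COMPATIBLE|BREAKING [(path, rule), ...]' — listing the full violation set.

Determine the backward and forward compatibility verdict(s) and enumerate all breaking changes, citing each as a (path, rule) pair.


arrows below run writer -> reader for Order
backward analysis of Order with v2 as reader and v1 as writer:
  kind: paired with writer kind (Channel -> Channel; writer required)
  attrs: paired with writer attrs (list<float32> -> list<float32>; writer optional)
  meta: paired with writer meta (Geo -> Geo; writer required)
  primary: paired with writer primary (bool -> bool; writer required)
  no writer field matches reader archived
  no writer field matches reader zip
  enabled (writer side), unknown to reader
  attempts (writer side), unknown to reader
  meta.id: paired with writer meta.id (int64 -> int64; writer required)
  meta.archived: paired with writer meta.archived (bool -> bool; writer optional)
  => backward verdict for Order: COMPATIBLE, no violations
forward analysis of Order with v1 as reader and v2 as writer:
  kind: paired with writer kind (Channel -> Channel; writer required)
  attrs: paired with writer attrs (list<float32> -> list<float32>; writer optional)
  meta: paired with writer meta (Geo -> Geo; writer required)
  primary: paired with writer primary (bool -> bool; writer required)
  no writer field matches reader enabled
  no writer field matches reader attempts
  archived (writer side), unknown to reader
  zip (writer side), unknown to reader
  meta.id: paired with writer meta.id (int64 -> int64; writer required)
  meta.archived: paired with writer meta.archived (bool -> bool; writer optional)
  => forward verdict for Order: COMPATIBLE, no violations

backward: COMPATIBLE []; forward: COMPATIBLE []


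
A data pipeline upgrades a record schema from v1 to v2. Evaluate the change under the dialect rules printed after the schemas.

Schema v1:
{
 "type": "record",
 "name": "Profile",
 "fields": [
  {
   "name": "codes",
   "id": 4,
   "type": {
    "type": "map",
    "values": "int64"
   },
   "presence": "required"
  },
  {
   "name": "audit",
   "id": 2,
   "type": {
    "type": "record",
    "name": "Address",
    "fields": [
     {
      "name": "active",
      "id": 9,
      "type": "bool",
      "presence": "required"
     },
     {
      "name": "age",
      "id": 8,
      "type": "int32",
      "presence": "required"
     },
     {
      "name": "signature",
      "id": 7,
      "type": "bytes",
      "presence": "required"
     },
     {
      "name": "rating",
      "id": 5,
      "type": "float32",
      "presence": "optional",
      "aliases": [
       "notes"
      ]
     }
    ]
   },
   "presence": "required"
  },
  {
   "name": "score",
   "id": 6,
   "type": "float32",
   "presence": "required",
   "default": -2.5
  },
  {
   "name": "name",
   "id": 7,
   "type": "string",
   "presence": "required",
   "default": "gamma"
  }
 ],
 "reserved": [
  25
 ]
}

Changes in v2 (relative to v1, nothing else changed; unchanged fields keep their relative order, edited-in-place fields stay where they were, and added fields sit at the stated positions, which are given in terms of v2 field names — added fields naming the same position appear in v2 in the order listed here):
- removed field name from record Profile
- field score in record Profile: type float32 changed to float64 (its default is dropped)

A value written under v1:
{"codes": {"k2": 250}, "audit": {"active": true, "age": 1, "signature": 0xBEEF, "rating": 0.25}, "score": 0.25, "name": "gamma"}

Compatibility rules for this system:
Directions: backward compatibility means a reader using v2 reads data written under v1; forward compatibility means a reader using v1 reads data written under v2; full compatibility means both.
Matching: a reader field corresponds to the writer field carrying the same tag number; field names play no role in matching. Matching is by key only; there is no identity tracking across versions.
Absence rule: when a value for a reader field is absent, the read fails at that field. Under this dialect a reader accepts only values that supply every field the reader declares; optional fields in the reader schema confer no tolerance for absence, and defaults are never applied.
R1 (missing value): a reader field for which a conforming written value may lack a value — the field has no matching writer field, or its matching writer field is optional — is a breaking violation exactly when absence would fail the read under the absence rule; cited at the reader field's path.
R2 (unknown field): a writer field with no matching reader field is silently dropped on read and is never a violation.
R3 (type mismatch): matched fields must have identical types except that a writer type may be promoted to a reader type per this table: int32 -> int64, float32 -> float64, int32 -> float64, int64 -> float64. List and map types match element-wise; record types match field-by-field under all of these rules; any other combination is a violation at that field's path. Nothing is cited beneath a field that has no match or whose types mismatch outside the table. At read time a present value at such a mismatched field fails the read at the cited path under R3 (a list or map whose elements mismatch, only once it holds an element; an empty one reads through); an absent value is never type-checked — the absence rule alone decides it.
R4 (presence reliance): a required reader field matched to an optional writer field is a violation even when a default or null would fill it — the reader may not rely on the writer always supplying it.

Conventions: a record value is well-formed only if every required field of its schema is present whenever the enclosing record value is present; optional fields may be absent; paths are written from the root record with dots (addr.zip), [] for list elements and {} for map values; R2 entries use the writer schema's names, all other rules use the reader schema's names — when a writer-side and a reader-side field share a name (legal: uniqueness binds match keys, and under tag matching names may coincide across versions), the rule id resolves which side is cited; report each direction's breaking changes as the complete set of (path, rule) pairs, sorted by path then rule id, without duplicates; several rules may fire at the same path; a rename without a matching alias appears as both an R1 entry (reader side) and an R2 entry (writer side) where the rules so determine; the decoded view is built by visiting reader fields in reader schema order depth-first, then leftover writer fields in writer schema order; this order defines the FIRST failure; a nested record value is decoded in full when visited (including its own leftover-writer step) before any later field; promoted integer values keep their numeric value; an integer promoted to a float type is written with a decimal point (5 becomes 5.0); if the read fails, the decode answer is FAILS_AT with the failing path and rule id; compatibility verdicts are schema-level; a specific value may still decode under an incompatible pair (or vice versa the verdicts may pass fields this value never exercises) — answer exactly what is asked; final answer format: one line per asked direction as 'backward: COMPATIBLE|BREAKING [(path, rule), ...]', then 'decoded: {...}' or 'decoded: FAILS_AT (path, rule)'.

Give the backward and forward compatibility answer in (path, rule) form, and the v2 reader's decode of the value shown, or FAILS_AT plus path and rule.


in Profile below, arrows point writer -> reader
backward analysis of Profile with v2 as reader and v1 as writer:
  codes: paired with writer codes (map<string, int64> -> map<string, int64>; writer required)
  audit: paired with writer audit (Address -> Address; writer required)
  score: paired with writer score (float32 -> float64; writer required)
  writer field name has no reader counterpart
  audit.active: paired with writer audit.active (bool -> bool; writer required)
  audit.age: paired with writer audit.age (int32 -> int32; writer required)
  audit.signature: paired with writer audit.signature (bytes -> bytes; writer required)
  audit.rating: paired with writer audit.rating (float32 -> float32; writer optional)
  violation R1 at audit.rating
  => backward: BREAKING (1)
forward analysis of Profile with v1 as reader and v2 as writer:
  codes: paired with writer codes (map<string, int64> -> map<string, int64>; writer required)
  audit: paired with writer audit (Address -> Address; writer required)
  score: paired with writer score (float64 -> float32; writer required)
  no writer field matches reader name
  audit.active: paired with writer audit.active (bool -> bool; writer required)
  audit.age: paired with writer audit.age (int32 -> int32; writer required)
  audit.signature: paired with writer audit.signature (bytes -> bytes; writer required)
  audit.rating: paired with writer audit.rating (float32 -> float32; writer optional)
  violation R1 at audit.rating
  violation R1 at name
  violation R3 at score
  => forward: BREAKING (3)
migrating the Profile value to v2:
  codes := {"k2": 250}
  audit.active := true
  audit.age := 1
  audit.signature := 0xBEEF
  audit.rating := 0.25
  score := 0.25 (float32 -> float64)
  writer name: unknown -> dropped
  => decoded: {"codes": {"k2": 250}, "audit": {"active": true, "age": 1, "signature": 0xBEEF, "rating": 0.25}, "score": 0.25}

backward: BREAKING [(audit.rating, R1)]; forward: BREAKING [(audit.rating, R1), (name, R1), (score, R3)]; decoded: {"codes": {"k2": 250}, "audit": {"active": true, "age": 1, "signature": 0xBEEF, "rating": 0.25}, "score": 0.25}


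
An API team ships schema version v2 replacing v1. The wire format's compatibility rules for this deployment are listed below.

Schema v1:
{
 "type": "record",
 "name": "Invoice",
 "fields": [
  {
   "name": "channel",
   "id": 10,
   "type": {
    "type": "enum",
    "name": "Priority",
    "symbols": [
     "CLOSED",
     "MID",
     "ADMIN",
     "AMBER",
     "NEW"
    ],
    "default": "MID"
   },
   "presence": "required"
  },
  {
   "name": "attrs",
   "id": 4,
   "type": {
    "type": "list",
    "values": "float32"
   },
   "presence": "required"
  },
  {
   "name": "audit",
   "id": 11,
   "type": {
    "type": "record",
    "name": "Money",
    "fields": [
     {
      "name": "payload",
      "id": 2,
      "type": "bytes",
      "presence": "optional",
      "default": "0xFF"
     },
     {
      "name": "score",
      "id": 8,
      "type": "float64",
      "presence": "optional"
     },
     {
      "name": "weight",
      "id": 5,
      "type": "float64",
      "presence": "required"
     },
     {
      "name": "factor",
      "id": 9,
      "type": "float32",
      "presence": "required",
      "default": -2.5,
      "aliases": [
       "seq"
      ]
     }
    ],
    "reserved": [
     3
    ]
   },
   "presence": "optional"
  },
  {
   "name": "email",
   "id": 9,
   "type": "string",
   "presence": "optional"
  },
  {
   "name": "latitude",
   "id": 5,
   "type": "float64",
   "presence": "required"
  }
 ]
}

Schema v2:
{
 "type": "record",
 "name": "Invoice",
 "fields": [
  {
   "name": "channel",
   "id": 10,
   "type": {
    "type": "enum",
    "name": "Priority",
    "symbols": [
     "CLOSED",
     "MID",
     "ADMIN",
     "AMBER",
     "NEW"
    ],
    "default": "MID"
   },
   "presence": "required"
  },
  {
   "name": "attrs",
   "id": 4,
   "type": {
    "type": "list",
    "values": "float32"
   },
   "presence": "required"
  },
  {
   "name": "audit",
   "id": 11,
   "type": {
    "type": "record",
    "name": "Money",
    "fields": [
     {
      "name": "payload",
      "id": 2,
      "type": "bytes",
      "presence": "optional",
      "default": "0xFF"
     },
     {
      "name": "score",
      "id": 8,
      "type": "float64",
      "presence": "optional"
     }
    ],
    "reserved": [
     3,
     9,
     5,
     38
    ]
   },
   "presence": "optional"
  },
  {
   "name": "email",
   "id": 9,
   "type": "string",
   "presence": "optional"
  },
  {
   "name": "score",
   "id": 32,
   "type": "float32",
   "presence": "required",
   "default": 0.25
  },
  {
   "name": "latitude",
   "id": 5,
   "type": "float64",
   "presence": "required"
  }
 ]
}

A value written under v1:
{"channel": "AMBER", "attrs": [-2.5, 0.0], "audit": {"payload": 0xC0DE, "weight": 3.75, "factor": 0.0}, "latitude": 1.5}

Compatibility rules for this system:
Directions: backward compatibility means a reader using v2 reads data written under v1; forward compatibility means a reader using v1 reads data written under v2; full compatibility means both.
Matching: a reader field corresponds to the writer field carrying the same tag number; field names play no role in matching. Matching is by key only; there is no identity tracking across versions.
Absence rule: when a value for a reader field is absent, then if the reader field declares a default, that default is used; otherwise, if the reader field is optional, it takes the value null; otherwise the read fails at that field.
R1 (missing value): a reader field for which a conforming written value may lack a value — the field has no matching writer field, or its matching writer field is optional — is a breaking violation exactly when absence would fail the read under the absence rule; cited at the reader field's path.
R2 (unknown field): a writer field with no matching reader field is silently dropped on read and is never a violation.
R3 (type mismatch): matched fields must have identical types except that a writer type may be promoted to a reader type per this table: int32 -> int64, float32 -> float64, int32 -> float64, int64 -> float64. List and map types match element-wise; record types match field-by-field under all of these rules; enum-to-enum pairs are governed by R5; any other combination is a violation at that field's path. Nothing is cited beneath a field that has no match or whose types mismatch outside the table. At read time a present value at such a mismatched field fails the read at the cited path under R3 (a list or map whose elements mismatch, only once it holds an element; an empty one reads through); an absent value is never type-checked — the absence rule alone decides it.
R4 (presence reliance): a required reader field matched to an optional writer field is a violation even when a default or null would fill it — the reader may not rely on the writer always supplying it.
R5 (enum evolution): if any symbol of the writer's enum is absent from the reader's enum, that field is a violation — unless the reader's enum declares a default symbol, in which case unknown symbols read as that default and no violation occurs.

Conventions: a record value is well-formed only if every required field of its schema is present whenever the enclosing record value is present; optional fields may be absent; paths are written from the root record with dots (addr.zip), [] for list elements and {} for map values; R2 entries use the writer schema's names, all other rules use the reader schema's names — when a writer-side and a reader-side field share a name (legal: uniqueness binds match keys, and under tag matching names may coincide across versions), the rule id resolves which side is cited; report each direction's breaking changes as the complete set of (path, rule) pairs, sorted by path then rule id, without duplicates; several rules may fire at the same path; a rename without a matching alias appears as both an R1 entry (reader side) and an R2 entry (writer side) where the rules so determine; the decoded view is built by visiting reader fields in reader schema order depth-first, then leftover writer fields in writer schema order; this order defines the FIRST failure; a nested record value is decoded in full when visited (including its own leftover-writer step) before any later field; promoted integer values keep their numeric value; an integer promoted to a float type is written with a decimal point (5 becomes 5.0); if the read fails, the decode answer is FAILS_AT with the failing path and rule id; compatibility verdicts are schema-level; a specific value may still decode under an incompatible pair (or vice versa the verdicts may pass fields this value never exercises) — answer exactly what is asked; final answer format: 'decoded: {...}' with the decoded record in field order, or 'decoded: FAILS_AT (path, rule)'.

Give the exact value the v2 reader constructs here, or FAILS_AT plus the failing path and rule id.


decoded: {"channel": "AMBER", "attrs": [-2.5, 0.0], "audit": {"payload": 0xC0DE, "score": null}, "email": null, "score": 0.25, "latitude": 1.5}

the writer's type comes first in each Invoice pair
decode (reader v2):
  channel := "AMBER"
  attrs := [-2.5, 0.0]
  audit.payload := 0xC0DE
  audit.score := null (missing; optional => null)
  writer audit.weight: no reader field; dropped
  writer audit.factor: no reader field; dropped
  email := null (missing; optional => null)
  score := 0.25 (missing; default applied)
  latitude := 1.5
  => decoded: {"channel": "AMBER", "attrs": [-2.5, 0.0], "audit": {"payload": 0xC0DE, "score": null}, "email": null, "score": 0.25, "latitude": 1.5}


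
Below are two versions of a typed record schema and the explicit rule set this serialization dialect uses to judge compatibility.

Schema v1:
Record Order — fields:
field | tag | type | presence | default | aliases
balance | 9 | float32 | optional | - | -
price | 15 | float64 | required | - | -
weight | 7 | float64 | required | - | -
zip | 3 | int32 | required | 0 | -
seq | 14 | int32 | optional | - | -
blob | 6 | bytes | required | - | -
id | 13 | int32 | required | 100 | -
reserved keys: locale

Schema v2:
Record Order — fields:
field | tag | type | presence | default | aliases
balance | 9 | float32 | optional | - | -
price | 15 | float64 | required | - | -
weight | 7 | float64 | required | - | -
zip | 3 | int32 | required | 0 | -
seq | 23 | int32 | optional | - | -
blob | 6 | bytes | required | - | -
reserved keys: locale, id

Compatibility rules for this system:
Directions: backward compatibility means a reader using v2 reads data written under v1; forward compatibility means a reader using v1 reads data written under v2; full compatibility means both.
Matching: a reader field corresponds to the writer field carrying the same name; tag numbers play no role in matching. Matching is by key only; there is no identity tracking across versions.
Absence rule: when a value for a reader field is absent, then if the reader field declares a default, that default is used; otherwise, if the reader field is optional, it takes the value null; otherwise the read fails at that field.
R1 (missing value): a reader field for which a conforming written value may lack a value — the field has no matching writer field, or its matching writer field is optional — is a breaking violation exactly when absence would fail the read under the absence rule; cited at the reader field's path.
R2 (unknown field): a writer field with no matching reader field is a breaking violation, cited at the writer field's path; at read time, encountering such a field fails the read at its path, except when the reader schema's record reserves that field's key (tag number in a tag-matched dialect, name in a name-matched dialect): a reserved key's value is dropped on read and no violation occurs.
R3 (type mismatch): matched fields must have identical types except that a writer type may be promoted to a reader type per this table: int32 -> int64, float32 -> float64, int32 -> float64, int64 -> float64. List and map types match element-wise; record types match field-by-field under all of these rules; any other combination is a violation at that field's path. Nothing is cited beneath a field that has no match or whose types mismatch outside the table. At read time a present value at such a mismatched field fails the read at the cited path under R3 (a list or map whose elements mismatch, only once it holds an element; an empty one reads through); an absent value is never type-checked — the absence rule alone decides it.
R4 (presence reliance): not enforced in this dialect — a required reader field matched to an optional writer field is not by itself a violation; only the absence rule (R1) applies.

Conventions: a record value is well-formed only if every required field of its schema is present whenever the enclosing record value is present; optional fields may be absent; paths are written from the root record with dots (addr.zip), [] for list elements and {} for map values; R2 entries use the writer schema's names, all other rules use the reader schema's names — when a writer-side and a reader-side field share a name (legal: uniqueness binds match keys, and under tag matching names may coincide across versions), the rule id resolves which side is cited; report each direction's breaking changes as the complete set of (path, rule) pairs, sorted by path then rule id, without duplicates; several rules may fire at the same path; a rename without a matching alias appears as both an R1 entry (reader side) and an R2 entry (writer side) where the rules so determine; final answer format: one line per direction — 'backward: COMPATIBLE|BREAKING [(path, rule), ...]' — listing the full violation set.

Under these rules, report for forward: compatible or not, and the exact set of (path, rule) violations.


forward: COMPATIBLE []

the writer's type comes first in each Order pair
forward on Order — v1 reading data written by v2:
  balance: paired with writer balance (float32 -> float32; writer optional)
  price: paired with writer price (float64 -> float64; writer required)
  weight: paired with writer weight (float64 -> float64; writer required)
  zip: paired with writer zip (int32 -> int32; writer required)
  seq: paired with writer seq (int32 -> int32; writer optional)
  blob: paired with writer blob (bytes -> bytes; writer required)
  id: no writer match
  => forward: COMPATIBLE
the rest of the Order diff is inert for this question:
  removed field id from record Order (its key "id" joins the reserved list) -> no rule fires on it in Order's dialect; the asked verdict holds
  field seq in record Order: tag 14 changed to 23 -> no rule fires on it in Order's dialect; the asked verdict holds
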